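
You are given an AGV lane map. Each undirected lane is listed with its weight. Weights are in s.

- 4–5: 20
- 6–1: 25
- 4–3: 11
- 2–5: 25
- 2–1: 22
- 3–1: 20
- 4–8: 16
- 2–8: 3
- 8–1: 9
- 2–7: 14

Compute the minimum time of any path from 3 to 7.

Shortest distances from 3:
3: 0
4: 11  (via 3)
1: 20  (via 3)
8: 27  (via 4)
2: 30  (via 8)
5: 31  (via 4)
7: 44  (via 2)
Shortest route: 3–4–8–2–7 = 44 s.

44 s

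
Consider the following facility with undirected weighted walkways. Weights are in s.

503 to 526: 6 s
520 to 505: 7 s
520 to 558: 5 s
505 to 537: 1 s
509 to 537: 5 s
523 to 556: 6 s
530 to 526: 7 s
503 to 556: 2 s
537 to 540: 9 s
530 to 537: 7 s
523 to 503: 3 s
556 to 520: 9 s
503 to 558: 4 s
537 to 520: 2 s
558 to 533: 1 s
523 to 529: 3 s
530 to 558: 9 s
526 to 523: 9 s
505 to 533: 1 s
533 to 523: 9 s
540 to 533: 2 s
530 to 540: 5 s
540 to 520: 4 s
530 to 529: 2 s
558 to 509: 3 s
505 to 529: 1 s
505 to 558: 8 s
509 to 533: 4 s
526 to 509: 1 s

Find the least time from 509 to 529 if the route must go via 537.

Shortest 509→537: 509–537 = 5
Shortest 537→529: 537–505–529 = 2
Total via 537: 5 + 2 = 7 s.

7 s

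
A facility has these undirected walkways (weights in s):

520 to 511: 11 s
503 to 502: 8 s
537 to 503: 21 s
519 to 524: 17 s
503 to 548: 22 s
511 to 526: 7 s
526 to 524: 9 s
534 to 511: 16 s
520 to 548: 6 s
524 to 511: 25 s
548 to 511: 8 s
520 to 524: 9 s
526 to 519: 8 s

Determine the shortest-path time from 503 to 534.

46 s

Enumerating some paths:
503–548–511–534: 22+8+16 = 46
503–548–520–511–534: 22+6+11+16 = 55
503–548–520–524–526–511–534: 22+6+9+9+7+16 = 69
503–548–520–524–511–534: 22+6+9+25+16 = 78
Cheapest is 503–548–511–534 at 46 s.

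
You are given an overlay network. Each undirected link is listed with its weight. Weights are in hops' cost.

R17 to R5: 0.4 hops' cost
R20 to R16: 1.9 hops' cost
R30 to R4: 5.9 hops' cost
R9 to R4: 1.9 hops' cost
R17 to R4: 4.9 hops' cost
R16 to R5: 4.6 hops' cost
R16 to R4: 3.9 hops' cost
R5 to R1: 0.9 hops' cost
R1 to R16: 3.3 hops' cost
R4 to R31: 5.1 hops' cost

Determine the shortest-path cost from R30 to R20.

Running Dijkstra from R30:
R30: 0
R4: 5.9  (via R30)
R9: 7.8  (via R4)
R16: 9.8  (via R4)
R17: 10.8  (via R4)
R31: 11  (via R4)
R5: 11.2  (via R17)
R20: 11.7  (via R16)
Shortest route: R30–R4–R16–R20 = 11.7 hops' cost.

11.7 hops' cost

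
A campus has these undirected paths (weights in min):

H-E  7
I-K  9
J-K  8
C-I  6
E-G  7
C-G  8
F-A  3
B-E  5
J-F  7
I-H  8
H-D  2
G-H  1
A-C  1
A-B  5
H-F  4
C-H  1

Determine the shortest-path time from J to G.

12 min

Enumerating some paths:
J - F - H - G: 7+4+1 = 12
J - F - A - C - H - G: 7+3+1+1+1 = 13
Cheapest is J - F - H - G at 12 min.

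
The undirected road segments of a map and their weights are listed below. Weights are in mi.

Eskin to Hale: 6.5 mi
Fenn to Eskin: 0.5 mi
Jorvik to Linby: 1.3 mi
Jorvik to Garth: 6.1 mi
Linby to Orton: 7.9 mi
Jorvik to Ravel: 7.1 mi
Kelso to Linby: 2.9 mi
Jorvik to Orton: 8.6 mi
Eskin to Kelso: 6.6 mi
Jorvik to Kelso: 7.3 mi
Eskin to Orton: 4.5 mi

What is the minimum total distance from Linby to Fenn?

Candidate routes:
Linby–Orton–Eskin–Fenn: 7.9+4.5+0.5 = 12.9
Linby–Jorvik–Orton–Eskin–Fenn: 1.3+8.6+4.5+0.5 = 14.9
Linby–Jorvik–Kelso–Eskin–Fenn: 1.3+7.3+6.6+0.5 = 15.7
Linby–Kelso–Eskin–Fenn: 2.9+6.6+0.5 = 10
The minimum is 10 mi via Linby–Kelso–Eskin–Fenn.

10 mi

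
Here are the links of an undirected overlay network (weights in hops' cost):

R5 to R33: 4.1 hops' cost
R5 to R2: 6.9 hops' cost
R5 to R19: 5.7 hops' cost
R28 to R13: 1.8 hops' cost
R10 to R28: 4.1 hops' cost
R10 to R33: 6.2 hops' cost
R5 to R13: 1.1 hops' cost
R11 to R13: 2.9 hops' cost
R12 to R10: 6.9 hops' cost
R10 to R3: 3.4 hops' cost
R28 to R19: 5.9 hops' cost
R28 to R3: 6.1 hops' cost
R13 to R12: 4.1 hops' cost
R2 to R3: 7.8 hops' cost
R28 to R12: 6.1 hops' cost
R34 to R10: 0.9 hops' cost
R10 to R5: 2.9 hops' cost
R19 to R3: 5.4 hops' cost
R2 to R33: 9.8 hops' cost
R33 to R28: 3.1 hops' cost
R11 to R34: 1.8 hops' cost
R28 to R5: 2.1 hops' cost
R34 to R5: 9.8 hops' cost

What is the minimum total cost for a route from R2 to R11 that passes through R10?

12.5 hops' cost

Best R2 to R10: R2 → R5 → R10 costing 9.8
Shortest R10→R11: R10 → R34 → R11 = 2.7
Total via R10: 9.8 + 2.7 = 12.5 hops' cost.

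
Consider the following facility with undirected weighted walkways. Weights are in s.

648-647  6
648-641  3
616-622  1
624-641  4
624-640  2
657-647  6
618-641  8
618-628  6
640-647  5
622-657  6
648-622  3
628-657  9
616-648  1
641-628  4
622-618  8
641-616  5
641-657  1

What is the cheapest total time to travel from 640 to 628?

10 s

Enumerating some paths:
640 - 647 - 657 - 641 - 628: 5+6+1+4 = 16
640 - 624 - 641 - 657 - 628: 2+4+1+9 = 16
640 - 647 - 648 - 641 - 628: 5+6+3+4 = 18
640 - 624 - 641 - 628: 2+4+4 = 10
Cheapest is 640 - 624 - 641 - 628 at 10 s.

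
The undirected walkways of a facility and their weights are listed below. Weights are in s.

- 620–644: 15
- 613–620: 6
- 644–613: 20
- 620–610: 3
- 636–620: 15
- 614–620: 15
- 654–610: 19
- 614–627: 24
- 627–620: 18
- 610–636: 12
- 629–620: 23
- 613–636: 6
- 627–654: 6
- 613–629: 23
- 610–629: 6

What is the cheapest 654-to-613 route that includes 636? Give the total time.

37 s

Best 654 to 636: 654 → 610 → 636 costing 31
Shortest 636→613: 636 → 613 = 6
Total via 636: 31 + 6 = 37 s.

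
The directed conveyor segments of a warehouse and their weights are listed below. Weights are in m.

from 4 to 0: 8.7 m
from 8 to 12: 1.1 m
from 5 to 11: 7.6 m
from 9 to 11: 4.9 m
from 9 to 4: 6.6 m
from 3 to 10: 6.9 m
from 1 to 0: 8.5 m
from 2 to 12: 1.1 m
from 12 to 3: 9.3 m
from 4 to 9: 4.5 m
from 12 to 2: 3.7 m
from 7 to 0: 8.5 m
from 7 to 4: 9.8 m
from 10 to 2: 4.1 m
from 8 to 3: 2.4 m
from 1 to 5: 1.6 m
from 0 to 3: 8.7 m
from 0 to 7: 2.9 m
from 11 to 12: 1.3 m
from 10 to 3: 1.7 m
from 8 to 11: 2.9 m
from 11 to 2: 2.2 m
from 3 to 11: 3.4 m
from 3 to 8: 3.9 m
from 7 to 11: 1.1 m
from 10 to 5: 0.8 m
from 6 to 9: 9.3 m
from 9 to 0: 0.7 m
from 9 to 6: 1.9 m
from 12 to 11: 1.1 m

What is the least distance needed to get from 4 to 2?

Settle nodes by increasing distance from 4:
4: 0
9: 4.5  (via 4)
0: 5.2  (via 9)
6: 6.4  (via 9)
7: 8.1  (via 0)
11: 9.2  (via 7)
12: 10.5  (via 11)
2: 11.4  (via 11)
Shortest route: 4–9–0–7–11–2 = 11.4 m.

11.4 m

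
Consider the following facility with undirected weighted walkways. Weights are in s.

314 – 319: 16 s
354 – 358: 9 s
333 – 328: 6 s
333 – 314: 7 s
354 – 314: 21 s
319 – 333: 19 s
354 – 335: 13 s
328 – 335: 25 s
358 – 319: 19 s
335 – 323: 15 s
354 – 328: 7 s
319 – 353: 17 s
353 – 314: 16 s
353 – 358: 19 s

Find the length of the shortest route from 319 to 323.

Running Dijkstra from 319:
319: 0
314: 16  (via 319)
353: 17  (via 319)
333: 19  (via 319)
358: 19  (via 319)
328: 25  (via 333)
354: 28  (via 358)
335: 41  (via 354)
323: 56  (via 335)
Shortest route: 319–358–354–335–323 = 56 s.

56 s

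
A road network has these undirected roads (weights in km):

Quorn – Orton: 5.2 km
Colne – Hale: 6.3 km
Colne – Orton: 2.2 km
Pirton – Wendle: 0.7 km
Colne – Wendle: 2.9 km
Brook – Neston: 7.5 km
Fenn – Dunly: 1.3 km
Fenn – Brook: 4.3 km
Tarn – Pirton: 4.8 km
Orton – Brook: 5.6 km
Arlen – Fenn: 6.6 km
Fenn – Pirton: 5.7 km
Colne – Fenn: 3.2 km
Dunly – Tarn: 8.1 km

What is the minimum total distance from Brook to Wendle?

10.4 km

Compare a few routes:
Brook → Fenn → Pirton → Wendle: 4.3+5.7+0.7 = 10.7
Brook → Orton → Colne → Wendle: 5.6+2.2+2.9 = 10.7
Brook → Fenn → Colne → Wendle: 4.3+3.2+2.9 = 10.4
The minimum is 10.4 km via Brook → Fenn → Colne → Wendle.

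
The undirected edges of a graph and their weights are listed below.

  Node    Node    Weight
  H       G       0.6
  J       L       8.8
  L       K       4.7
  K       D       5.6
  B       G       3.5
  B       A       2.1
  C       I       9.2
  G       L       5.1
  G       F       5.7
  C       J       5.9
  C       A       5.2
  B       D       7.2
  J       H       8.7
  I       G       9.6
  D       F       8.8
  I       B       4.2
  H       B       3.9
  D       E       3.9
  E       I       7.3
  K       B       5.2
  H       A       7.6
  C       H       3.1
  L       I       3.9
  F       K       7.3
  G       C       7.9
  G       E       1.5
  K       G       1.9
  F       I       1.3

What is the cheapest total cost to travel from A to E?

7.1

Running Dijkstra from A:
A: 0
B: 2.1  (via A)
C: 5.2  (via A)
G: 5.6  (via B)
H: 6  (via B)
I: 6.3  (via B)
E: 7.1  (via G)
Shortest route: A–B–G–E = 7.1.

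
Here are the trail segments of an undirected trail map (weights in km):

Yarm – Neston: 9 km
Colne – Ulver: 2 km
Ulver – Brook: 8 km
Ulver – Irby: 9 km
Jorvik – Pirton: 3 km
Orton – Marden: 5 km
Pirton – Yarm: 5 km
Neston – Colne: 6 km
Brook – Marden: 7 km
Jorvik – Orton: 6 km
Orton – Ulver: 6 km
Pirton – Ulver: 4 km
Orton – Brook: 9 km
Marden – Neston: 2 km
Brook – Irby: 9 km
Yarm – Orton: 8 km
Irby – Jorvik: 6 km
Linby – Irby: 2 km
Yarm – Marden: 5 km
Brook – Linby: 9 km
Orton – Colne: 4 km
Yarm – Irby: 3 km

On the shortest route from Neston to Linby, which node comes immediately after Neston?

Marden

Candidate routes:
Neston - Colne - Ulver - Irby - Linby: 6+2+9+2 = 19
Neston - Marden - Yarm - Irby - Linby: 2+5+3+2 = 12
Neston - Marden - Brook - Linby: 2+7+9 = 18
Neston - Yarm - Irby - Linby: 9+3+2 = 14
Cheapest is Neston - Marden - Yarm - Irby - Linby at 12 km.
So from Neston the first move is to Marden.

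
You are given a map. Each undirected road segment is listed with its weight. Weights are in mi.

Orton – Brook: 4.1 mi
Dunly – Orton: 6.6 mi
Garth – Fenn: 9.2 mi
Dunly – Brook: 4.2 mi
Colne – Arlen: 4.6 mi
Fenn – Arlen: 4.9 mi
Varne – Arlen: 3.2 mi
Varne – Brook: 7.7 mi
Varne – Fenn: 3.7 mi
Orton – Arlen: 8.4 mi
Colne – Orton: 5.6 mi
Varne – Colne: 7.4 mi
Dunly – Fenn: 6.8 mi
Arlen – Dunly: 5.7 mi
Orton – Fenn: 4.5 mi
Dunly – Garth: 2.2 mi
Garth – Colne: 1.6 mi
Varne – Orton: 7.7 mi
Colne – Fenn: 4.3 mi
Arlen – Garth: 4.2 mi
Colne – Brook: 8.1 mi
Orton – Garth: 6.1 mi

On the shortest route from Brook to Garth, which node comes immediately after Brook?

Dunly

Enumerating some paths:
Brook–Orton–Garth: 4.1+6.1 = 10.2
Brook–Orton–Colne–Garth: 4.1+5.6+1.6 = 11.3
Brook–Dunly–Garth: 4.2+2.2 = 6.4
Brook–Colne–Garth: 8.1+1.6 = 9.7
The minimum is 6.4 mi via Brook–Dunly–Garth.
So from Brook the first move is to Dunly.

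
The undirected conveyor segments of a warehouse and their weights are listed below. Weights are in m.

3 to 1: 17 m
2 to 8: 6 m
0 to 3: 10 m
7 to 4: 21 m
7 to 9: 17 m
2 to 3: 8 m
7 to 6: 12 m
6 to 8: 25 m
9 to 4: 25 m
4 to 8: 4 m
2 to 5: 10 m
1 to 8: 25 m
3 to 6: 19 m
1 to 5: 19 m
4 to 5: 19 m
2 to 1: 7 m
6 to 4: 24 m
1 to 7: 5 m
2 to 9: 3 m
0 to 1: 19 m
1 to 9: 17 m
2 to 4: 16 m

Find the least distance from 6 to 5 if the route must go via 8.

41 m

Shortest 6→8: 6–8 = 25
Best 8 to 5: 8–2–5 costing 16
Total via 8: 25 + 16 = 41 m.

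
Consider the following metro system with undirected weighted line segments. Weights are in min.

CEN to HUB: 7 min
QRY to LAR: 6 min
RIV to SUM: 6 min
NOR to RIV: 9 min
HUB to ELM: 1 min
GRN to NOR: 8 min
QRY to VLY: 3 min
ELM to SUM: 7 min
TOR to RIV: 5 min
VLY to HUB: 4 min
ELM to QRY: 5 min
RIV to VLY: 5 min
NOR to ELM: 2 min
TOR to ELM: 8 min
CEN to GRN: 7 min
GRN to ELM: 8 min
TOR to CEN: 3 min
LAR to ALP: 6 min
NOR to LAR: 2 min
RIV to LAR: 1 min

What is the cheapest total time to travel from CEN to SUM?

Enumerating some paths:
CEN - TOR - RIV - SUM: 3+5+6 = 14
CEN - HUB - ELM - SUM: 7+1+7 = 15
Cheapest is CEN - TOR - RIV - SUM at 14 min.

14 min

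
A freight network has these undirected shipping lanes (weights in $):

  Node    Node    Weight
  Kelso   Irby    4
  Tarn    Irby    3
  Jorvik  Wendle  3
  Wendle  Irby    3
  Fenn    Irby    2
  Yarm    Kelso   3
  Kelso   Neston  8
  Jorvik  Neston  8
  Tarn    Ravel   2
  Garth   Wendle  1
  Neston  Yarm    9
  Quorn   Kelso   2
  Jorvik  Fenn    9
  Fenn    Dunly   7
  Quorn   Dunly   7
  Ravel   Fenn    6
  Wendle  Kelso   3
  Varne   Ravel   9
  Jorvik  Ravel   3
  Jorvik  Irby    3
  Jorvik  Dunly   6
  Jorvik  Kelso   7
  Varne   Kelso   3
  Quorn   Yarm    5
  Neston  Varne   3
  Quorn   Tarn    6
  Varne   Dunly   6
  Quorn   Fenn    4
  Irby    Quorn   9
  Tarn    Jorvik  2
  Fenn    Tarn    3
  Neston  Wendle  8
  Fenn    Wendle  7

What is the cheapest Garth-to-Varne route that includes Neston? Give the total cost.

Shortest Garth→Neston: Garth → Wendle → Neston = 9
Shortest Neston→Varne: Neston → Varne = 3
Total via Neston: 9 + 3 = $12.

$12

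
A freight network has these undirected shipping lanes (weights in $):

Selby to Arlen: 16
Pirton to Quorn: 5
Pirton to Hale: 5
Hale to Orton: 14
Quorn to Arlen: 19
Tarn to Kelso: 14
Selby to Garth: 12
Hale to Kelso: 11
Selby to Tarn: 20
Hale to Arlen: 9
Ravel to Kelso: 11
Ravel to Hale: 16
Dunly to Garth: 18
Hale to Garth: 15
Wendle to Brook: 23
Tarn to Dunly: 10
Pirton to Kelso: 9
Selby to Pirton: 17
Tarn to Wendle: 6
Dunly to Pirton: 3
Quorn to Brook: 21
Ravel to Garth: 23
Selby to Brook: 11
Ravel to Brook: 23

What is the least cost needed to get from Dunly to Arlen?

$17

Compare a few routes:
Dunly → Pirton → Kelso → Hale → Arlen: 3+9+11+9 = 32
Dunly → Pirton → Quorn → Arlen: 3+5+19 = 27
Dunly → Pirton → Selby → Arlen: 3+17+16 = 36
Dunly → Pirton → Hale → Arlen: 3+5+9 = 17
The minimum is $17 via Dunly → Pirton → Hale → Arlen.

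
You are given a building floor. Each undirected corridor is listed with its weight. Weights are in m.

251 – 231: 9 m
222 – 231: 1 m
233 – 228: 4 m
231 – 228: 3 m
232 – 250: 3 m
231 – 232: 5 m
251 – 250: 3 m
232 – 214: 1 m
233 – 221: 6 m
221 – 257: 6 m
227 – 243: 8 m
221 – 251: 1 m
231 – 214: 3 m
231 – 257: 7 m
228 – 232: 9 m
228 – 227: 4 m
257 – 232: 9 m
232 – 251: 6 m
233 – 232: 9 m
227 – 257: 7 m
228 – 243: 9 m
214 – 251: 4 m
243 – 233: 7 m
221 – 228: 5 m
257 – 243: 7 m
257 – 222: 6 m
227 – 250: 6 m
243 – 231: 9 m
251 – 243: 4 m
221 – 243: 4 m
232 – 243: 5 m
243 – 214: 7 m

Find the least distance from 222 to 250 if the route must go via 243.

17 m

Best 222 to 243: 222–231–243 costing 10
Shortest 243→250: 243–251–250 = 7
Total via 243: 10 + 7 = 17 m.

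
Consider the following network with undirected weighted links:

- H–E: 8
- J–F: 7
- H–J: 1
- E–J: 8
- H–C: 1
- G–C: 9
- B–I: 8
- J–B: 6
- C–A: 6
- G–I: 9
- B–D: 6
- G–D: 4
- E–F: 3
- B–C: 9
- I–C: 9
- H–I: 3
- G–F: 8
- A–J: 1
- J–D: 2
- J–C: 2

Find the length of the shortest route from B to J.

6

Compare a few routes:
B–J: 6 = 6
B–D–J: 6+2 = 8
B–C–J: 9+2 = 11
B–C–H–J: 9+1+1 = 11
Cheapest is B–J at 6.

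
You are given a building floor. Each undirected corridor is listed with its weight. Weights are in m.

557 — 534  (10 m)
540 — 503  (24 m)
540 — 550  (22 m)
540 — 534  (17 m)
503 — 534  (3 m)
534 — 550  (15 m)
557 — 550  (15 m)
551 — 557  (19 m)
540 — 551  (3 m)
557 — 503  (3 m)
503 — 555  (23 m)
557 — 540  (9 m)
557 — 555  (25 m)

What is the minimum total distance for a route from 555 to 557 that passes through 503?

26 m

Shortest 555→503: 555 → 503 = 23
Best 503 to 557: 503 → 557 costing 3
Total via 503: 23 + 3 = 26 m.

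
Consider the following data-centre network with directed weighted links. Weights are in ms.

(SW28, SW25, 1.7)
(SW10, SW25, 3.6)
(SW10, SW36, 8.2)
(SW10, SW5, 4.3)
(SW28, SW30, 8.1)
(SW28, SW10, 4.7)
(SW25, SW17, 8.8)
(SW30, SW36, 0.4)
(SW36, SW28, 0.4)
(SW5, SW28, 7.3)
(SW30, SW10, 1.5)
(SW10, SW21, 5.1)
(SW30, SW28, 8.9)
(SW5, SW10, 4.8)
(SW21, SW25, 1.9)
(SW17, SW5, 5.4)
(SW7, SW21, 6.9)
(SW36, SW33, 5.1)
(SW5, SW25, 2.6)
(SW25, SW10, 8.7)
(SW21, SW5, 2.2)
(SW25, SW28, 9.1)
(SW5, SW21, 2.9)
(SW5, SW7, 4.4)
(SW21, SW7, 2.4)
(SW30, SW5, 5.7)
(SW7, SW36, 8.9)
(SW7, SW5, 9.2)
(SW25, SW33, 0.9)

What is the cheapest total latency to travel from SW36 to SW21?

10.2 ms

Shortest distances from SW36:
SW36: 0
SW28: 0.4  (via SW36)
SW25: 2.1  (via SW28)
SW33: 3  (via SW25)
SW10: 5.1  (via SW28)
SW30: 8.5  (via SW28)
SW5: 9.4  (via SW10)
SW21: 10.2  (via SW10)
Shortest route: SW36 → SW28 → SW10 → SW21 = 10.2 ms.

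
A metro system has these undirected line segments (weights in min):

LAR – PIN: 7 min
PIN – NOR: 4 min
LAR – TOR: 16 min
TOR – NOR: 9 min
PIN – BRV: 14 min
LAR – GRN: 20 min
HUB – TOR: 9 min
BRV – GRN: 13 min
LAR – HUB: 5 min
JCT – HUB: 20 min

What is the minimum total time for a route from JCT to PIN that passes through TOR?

Shortest JCT→TOR: JCT–HUB–TOR = 29
Best TOR to PIN: TOR–NOR–PIN costing 13
Total via TOR: 29 + 13 = 42 min.

42 min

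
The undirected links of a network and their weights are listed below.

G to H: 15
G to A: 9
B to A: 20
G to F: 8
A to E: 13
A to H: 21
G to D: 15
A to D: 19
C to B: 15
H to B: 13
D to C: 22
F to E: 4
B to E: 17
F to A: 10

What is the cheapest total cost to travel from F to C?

Shortest distances from F:
F: 0
E: 4  (via F)
G: 8  (via F)
A: 10  (via F)
B: 21  (via E)
D: 23  (via G)
H: 23  (via G)
C: 36  (via B)
Shortest route: F → E → B → C = 36.

36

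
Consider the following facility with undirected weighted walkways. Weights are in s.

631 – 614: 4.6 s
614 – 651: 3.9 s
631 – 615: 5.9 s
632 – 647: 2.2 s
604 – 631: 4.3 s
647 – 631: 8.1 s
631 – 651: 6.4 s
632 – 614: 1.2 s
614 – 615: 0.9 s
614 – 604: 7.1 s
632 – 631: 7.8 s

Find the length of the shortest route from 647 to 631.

8 s

Compare a few routes:
647 → 631: 8.1 = 8.1
647 → 632 → 614 → 631: 2.2+1.2+4.6 = 8
Cheapest is 647 → 632 → 614 → 631 at 8 s.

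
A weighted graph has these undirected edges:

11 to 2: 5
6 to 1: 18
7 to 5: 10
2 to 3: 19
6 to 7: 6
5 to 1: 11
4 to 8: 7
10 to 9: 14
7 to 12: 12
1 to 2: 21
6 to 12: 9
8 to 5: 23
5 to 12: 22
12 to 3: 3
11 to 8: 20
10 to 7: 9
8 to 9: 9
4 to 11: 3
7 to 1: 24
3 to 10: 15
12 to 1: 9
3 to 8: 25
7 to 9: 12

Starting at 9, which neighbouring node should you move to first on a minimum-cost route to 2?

Compare a few routes:
9 - 8 - 11 - 2: 9+20+5 = 34
9 - 8 - 4 - 11 - 2: 9+7+3+5 = 24
9 - 7 - 12 - 3 - 2: 12+12+3+19 = 46
The minimum is 24 via 9 - 8 - 4 - 11 - 2.
So from 9 the first move is to 8.

8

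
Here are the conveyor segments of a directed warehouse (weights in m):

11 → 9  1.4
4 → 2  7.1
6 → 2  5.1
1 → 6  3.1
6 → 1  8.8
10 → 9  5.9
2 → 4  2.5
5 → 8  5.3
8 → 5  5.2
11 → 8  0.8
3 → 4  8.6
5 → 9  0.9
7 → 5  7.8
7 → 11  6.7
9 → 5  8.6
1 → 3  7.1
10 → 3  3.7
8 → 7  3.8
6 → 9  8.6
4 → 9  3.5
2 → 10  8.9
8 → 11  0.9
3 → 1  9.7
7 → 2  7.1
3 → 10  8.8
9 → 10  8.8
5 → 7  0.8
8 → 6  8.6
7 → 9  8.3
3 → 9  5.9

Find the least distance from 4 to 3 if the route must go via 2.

Shortest 4→2: 4 → 2 = 7.1
Shortest 2→3: 2 → 10 → 3 = 12.6
Total via 2: 7.1 + 12.6 = 19.7 m.

19.7 m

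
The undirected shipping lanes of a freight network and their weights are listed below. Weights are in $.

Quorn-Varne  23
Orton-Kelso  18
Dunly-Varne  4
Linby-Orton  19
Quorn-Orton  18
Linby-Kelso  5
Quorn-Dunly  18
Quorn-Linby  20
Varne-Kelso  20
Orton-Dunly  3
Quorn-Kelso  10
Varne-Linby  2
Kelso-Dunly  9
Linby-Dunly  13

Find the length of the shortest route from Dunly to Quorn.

$18

Running Dijkstra from Dunly:
Dunly: 0
Orton: 3  (via Dunly)
Varne: 4  (via Dunly)
Linby: 6  (via Varne)
Kelso: 9  (via Dunly)
Quorn: 18  (via Dunly)
Shortest route: Dunly → Quorn = $18.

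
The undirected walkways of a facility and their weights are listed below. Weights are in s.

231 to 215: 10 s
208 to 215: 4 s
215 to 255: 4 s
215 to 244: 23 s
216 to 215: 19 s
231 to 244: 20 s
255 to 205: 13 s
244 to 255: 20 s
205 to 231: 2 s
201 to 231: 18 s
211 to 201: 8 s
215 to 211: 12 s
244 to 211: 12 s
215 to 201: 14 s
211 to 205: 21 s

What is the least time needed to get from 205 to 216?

31 s

Enumerating some paths:
205–231–215–216: 2+10+19 = 31
205–255–215–216: 13+4+19 = 36
205–211–215–216: 21+12+19 = 52
The minimum is 31 s via 205–231–215–216.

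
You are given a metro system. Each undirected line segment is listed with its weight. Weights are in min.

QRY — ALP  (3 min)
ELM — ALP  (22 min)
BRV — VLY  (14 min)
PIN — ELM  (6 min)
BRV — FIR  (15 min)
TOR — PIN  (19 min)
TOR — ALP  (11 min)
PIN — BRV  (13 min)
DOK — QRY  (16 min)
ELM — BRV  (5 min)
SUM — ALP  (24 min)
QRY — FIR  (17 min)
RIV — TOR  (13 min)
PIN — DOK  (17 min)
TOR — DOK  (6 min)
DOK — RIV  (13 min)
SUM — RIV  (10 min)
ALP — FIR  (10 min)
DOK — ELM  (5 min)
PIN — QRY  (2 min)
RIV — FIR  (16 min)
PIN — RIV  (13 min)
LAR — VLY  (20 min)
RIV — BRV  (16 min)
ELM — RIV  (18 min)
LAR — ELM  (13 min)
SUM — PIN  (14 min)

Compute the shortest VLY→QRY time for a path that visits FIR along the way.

42 min

Shortest VLY→FIR: VLY → BRV → FIR = 29
Best FIR to QRY: FIR → ALP → QRY costing 13
Total via FIR: 29 + 13 = 42 min.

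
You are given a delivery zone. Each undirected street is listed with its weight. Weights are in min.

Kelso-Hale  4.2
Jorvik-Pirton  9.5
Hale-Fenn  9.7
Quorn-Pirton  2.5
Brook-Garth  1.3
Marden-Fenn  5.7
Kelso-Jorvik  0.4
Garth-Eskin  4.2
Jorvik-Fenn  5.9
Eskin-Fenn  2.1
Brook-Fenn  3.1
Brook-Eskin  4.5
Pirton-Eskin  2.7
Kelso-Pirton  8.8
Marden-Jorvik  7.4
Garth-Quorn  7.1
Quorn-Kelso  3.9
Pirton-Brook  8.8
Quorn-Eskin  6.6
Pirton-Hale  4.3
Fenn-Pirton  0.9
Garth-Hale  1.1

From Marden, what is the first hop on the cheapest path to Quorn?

Fenn

Compare a few routes:
Marden–Fenn–Pirton–Quorn: 5.7+0.9+2.5 = 9.1
Marden–Jorvik–Kelso–Quorn: 7.4+0.4+3.9 = 11.7
The minimum is 9.1 min via Marden–Fenn–Pirton–Quorn.
So from Marden the first move is to Fenn.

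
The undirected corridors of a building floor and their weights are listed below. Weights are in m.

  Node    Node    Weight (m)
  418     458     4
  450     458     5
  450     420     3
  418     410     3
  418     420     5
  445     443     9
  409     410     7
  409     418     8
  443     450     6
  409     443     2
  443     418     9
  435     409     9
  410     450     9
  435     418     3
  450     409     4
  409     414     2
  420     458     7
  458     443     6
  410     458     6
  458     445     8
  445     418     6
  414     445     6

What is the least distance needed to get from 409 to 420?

Shortest distances from 409:
409: 0
414: 2  (via 409)
443: 2  (via 409)
450: 4  (via 409)
420: 7  (via 450)
Shortest route: 409 → 450 → 420 = 7 m.

7 m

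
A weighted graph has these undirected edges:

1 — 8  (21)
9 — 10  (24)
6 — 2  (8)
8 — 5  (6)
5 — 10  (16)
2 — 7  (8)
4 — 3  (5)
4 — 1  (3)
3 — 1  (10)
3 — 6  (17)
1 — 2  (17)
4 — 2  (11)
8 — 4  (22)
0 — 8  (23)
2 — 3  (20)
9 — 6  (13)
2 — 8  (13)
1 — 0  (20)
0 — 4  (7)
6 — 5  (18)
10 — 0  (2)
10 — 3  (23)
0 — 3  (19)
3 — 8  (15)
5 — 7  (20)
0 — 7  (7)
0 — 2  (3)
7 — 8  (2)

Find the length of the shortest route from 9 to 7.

29

Compare a few routes:
9–10–0–7: 24+2+7 = 33
9–6–2–0–7: 13+8+3+7 = 31
9–6–2–7: 13+8+8 = 29
The minimum is 29 via 9–6–2–7.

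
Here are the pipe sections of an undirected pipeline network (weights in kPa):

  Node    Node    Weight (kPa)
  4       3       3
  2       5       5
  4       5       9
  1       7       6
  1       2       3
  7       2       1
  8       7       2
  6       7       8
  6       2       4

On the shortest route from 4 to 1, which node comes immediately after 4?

5

Enumerating some paths:
4 → 5 → 2 → 6 → 7 → 1: 9+5+4+8+6 = 32
4 → 5 → 2 → 1: 9+5+3 = 17
4 → 5 → 2 → 7 → 1: 9+5+1+6 = 21
The minimum is 17 kPa via 4 → 5 → 2 → 1.
So from 4 the first move is to 5.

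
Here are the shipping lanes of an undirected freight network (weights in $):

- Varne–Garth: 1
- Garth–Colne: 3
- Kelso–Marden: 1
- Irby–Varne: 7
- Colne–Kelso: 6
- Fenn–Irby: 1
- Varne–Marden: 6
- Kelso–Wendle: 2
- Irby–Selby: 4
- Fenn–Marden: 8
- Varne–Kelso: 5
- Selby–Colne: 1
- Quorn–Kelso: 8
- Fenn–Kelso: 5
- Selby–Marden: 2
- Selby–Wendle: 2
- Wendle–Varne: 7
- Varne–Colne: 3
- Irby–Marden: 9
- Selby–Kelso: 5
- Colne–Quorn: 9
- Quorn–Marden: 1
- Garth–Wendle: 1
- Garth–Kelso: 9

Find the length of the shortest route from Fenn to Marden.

Running Dijkstra from Fenn:
Fenn: 0
Irby: 1  (via Fenn)
Kelso: 5  (via Fenn)
Selby: 5  (via Irby)
Marden: 6  (via Kelso)
Shortest route: Fenn–Kelso–Marden = $6.

$6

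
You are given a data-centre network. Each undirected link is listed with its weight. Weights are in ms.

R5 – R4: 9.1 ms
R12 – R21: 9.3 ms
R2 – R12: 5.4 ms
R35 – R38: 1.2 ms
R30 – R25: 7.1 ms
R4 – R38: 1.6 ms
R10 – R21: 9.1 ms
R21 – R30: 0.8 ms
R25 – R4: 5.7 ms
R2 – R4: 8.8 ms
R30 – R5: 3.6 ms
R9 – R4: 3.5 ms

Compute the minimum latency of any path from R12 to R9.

Running Dijkstra from R12:
R12: 0
R2: 5.4  (via R12)
R21: 9.3  (via R12)
R30: 10.1  (via R21)
R5: 13.7  (via R30)
R4: 14.2  (via R2)
R38: 15.8  (via R4)
R35: 17  (via R38)
R25: 17.2  (via R30)
R9: 17.7  (via R4)
Shortest route: R12–R2–R4–R9 = 17.7 ms.

17.7 ms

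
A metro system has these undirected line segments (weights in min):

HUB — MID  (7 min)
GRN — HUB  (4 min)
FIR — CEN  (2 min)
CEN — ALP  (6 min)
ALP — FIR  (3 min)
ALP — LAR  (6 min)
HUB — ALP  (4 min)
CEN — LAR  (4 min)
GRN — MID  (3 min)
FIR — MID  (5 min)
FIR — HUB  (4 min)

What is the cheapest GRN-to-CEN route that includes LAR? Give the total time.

Shortest GRN→LAR: GRN–HUB–ALP–LAR = 14
Shortest LAR→CEN: LAR–CEN = 4
Total via LAR: 14 + 4 = 18 min.

18 min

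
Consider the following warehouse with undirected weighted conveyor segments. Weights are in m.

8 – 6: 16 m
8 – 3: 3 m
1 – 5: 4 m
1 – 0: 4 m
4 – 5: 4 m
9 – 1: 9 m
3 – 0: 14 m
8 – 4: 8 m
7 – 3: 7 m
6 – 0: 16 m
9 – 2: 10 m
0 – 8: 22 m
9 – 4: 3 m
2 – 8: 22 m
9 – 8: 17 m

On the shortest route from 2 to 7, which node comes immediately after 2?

Compare a few routes:
2 - 9 - 8 - 3 - 7: 10+17+3+7 = 37
2 - 9 - 4 - 8 - 3 - 7: 10+3+8+3+7 = 31
2 - 8 - 3 - 7: 22+3+7 = 32
The minimum is 31 m via 2 - 9 - 4 - 8 - 3 - 7.
So from 2 the first move is to 9.

9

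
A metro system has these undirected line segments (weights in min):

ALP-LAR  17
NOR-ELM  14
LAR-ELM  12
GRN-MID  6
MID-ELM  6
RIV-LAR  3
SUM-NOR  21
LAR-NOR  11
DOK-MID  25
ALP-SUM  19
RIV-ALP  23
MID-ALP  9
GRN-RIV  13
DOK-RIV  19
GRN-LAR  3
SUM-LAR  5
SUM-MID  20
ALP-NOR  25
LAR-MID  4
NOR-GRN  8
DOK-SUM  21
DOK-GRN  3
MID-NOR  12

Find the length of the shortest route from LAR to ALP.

Candidate routes:
LAR - GRN - MID - ALP: 3+6+9 = 18
LAR - MID - ALP: 4+9 = 13
LAR - ALP: 17 = 17
Cheapest is LAR - MID - ALP at 13 min.

13 min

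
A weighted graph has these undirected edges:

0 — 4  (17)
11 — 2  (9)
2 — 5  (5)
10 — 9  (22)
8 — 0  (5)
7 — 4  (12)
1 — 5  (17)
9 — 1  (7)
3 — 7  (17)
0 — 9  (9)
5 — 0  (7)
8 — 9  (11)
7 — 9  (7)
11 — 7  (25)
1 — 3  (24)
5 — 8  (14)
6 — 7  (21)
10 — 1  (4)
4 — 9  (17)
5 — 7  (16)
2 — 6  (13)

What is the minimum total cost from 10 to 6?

39

Compare a few routes:
10 → 9 → 7 → 6: 22+7+21 = 50
10 → 1 → 9 → 7 → 6: 4+7+7+21 = 39
10 → 1 → 9 → 0 → 5 → 2 → 6: 4+7+9+7+5+13 = 45
The minimum is 39 via 10 → 1 → 9 → 7 → 6.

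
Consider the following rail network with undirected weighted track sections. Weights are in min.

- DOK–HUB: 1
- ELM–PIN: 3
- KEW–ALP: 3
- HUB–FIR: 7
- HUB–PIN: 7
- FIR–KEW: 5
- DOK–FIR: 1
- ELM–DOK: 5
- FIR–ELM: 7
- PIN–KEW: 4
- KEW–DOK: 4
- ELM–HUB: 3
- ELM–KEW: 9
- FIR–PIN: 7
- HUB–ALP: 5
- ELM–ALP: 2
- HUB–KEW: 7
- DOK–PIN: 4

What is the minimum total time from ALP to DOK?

6 min

Settle nodes by increasing distance from ALP:
ALP: 0
ELM: 2  (via ALP)
KEW: 3  (via ALP)
PIN: 5  (via ELM)
HUB: 5  (via ALP)
DOK: 6  (via HUB)
Shortest route: ALP–HUB–DOK = 6 min.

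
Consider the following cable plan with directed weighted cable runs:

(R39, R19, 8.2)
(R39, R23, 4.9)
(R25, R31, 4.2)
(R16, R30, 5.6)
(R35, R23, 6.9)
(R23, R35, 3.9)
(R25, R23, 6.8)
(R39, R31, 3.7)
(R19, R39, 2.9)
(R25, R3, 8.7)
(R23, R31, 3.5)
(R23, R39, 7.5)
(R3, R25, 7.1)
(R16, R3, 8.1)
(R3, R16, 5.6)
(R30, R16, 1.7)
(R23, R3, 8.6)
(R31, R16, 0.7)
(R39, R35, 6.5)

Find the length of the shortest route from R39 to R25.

Running Dijkstra from R39:
R39: 0
R31: 3.7  (via R39)
R16: 4.4  (via R31)
R23: 4.9  (via R39)
R35: 6.5  (via R39)
R19: 8.2  (via R39)
R30: 10  (via R16)
R3: 12.5  (via R16)
R25: 19.6  (via R3)
Shortest route: R39 → R31 → R16 → R3 → R25 = 19.6.

19.6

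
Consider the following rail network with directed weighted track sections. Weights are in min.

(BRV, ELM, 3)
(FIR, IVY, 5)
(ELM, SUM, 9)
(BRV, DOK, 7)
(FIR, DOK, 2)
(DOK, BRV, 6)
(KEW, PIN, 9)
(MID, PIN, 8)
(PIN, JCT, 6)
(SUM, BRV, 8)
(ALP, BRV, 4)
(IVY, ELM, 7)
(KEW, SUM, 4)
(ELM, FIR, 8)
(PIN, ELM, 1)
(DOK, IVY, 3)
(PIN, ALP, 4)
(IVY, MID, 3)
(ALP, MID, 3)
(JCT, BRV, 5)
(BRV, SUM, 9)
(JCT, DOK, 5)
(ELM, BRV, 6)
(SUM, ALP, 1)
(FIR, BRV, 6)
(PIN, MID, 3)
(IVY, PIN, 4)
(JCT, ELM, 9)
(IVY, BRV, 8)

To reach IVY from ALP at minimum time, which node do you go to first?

BRV

Candidate routes:
ALP → BRV → ELM → FIR → IVY: 4+3+8+5 = 20
ALP → BRV → ELM → FIR → DOK → IVY: 4+3+8+2+3 = 20
ALP → BRV → DOK → IVY: 4+7+3 = 14
The minimum is 14 min via ALP → BRV → DOK → IVY.
So from ALP the first move is to BRV.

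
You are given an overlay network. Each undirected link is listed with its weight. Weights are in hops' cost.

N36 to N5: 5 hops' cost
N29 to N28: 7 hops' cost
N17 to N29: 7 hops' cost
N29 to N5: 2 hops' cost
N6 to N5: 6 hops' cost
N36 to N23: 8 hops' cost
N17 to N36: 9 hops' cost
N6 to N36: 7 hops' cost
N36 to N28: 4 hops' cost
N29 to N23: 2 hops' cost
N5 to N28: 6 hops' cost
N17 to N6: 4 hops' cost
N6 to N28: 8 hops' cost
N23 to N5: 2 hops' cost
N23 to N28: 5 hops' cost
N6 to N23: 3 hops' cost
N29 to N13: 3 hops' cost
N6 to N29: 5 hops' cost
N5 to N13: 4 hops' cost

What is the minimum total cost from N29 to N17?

Candidate routes:
N29 → N23 → N6 → N17: 2+3+4 = 9
N29 → N6 → N17: 5+4 = 9
N29 → N17: 7 = 7
Cheapest is N29 → N17 at 7 hops' cost.

7 hops' cost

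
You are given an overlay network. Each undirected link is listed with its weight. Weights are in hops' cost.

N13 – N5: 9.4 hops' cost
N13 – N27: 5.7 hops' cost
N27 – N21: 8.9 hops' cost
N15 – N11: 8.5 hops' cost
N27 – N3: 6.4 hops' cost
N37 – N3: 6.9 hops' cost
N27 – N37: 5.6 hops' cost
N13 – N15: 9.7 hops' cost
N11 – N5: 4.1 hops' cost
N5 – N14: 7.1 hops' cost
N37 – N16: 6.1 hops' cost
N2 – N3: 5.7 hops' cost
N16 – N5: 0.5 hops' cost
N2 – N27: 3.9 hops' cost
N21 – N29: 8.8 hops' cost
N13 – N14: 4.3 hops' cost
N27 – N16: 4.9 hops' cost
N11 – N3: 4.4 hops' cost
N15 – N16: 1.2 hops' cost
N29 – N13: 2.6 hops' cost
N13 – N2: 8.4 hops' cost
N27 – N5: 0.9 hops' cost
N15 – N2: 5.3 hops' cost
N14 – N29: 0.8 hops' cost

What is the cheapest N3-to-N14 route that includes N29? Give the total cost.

15.5 hops' cost

Shortest N3→N29: N3–N27–N13–N29 = 14.7
Best N29 to N14: N29–N14 costing 0.8
Total via N29: 14.7 + 0.8 = 15.5 hops' cost.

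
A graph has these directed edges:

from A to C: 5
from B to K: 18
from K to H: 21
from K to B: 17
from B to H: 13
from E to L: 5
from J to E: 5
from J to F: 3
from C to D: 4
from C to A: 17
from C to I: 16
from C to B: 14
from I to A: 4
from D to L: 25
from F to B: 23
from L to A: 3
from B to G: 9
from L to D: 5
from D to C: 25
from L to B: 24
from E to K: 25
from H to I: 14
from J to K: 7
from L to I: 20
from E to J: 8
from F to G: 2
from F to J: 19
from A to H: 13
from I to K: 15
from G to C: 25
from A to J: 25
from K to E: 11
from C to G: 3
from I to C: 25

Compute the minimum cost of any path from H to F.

46

Candidate routes:
H - I - K - E - L - A - J - F: 14+15+11+5+3+25+3 = 76
H - I - A - J - F: 14+4+25+3 = 46
H - I - K - E - J - F: 14+15+11+8+3 = 51
Cheapest is H - I - A - J - F at 46.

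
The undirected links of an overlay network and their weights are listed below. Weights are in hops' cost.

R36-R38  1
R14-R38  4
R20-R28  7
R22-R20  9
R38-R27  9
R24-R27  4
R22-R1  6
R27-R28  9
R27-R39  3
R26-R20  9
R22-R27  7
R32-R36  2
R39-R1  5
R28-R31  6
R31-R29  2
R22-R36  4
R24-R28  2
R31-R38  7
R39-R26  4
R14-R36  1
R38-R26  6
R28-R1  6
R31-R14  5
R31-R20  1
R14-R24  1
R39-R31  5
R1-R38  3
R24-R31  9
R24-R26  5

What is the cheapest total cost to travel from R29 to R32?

10 hops' cost

Enumerating some paths:
R29 - R31 - R14 - R38 - R36 - R32: 2+5+4+1+2 = 14
R29 - R31 - R14 - R36 - R32: 2+5+1+2 = 10
R29 - R31 - R38 - R36 - R32: 2+7+1+2 = 12
Cheapest is R29 - R31 - R14 - R36 - R32 at 10 hops' cost.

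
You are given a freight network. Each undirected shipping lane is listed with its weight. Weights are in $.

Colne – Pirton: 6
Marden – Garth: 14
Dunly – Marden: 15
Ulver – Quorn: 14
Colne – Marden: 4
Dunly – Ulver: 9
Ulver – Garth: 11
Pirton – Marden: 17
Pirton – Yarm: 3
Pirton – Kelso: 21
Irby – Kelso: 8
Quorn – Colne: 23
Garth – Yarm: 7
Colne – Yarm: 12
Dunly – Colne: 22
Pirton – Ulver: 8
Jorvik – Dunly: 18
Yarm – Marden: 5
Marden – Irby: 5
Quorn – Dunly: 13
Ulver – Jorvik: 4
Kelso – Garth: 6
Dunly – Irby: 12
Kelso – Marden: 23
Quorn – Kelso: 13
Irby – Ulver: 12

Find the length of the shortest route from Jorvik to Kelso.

$21

Settle nodes by increasing distance from Jorvik:
Jorvik: 0
Ulver: 4  (via Jorvik)
Pirton: 12  (via Ulver)
Dunly: 13  (via Ulver)
Yarm: 15  (via Pirton)
Garth: 15  (via Ulver)
Irby: 16  (via Ulver)
Quorn: 18  (via Ulver)
Colne: 18  (via Pirton)
Marden: 20  (via Yarm)
Kelso: 21  (via Garth)
Shortest route: Jorvik–Ulver–Garth–Kelso = $21.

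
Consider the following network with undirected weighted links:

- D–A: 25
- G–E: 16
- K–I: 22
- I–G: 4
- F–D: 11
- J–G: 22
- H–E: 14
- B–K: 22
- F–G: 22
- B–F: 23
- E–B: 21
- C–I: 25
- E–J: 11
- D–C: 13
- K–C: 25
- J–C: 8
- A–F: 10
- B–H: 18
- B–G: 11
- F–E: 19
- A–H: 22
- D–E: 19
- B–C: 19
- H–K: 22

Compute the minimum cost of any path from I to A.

Compare a few routes:
I - G - E - F - A: 4+16+19+10 = 49
I - G - B - F - A: 4+11+23+10 = 48
I - G - F - A: 4+22+10 = 36
Cheapest is I - G - F - A at 36.

36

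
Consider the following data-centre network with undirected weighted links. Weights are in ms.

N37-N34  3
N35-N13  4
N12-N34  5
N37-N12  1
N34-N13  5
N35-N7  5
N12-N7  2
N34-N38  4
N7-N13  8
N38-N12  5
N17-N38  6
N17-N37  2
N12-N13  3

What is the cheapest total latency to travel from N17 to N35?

10 ms

Running Dijkstra from N17:
N17: 0
N37: 2  (via N17)
N12: 3  (via N37)
N7: 5  (via N12)
N34: 5  (via N37)
N38: 6  (via N17)
N13: 6  (via N12)
N35: 10  (via N7)
Shortest route: N17 → N37 → N12 → N7 → N35 = 10 ms.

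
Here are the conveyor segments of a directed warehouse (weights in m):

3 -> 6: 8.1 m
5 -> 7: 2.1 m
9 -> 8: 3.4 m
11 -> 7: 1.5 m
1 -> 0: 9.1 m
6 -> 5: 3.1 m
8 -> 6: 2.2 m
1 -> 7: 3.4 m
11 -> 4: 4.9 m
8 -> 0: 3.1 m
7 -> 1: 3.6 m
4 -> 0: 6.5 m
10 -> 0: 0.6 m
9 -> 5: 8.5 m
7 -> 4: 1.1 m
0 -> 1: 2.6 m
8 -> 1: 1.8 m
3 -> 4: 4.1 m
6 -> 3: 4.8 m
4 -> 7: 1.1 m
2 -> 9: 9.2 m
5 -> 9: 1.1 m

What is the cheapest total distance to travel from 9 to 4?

Running Dijkstra from 9:
9: 0
8: 3.4  (via 9)
1: 5.2  (via 8)
6: 5.6  (via 8)
0: 6.5  (via 8)
5: 8.5  (via 9)
7: 8.6  (via 1)
4: 9.7  (via 7)
Shortest route: 9–8–1–7–4 = 9.7 m.

9.7 m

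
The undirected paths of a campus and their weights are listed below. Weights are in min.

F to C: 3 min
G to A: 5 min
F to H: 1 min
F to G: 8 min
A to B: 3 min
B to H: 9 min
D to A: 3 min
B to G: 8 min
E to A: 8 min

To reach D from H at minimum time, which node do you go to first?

B

Compare a few routes:
H–F–G–B–A–D: 1+8+8+3+3 = 23
H–B–A–D: 9+3+3 = 15
H–F–G–A–D: 1+8+5+3 = 17
The minimum is 15 min via H–B–A–D.
So from H the first move is to B.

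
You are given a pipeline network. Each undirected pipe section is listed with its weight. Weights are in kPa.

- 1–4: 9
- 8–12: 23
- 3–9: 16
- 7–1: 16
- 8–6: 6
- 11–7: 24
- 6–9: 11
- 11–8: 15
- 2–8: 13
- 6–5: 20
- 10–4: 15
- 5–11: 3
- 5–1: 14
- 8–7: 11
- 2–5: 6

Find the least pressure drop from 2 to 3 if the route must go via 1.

Best 2 to 1: 2 → 5 → 1 costing 20
Shortest 1→3: 1 → 7 → 8 → 6 → 9 → 3 = 60
Total via 1: 20 + 60 = 80 kPa.

80 kPa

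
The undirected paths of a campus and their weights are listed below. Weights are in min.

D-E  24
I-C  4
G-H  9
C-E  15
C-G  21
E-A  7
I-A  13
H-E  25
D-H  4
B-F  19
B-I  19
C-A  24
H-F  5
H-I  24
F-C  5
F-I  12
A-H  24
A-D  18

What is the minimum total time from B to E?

Candidate routes:
B - F - C - E: 19+5+15 = 39
B - I - C - E: 19+4+15 = 38
Cheapest is B - I - C - E at 38 min.

38 min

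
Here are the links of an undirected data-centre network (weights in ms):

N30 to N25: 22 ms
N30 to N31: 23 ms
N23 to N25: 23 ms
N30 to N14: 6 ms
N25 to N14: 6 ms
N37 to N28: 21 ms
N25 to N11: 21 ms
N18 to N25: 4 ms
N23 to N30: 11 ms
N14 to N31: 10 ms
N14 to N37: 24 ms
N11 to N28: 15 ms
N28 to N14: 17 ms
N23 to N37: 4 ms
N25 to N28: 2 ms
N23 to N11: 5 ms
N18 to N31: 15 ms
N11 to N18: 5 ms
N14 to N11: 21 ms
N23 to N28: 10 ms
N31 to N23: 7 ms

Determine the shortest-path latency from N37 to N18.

Candidate routes:
N37 → N23 → N11 → N18: 4+5+5 = 14
N37 → N23 → N28 → N25 → N18: 4+10+2+4 = 20
Cheapest is N37 → N23 → N11 → N18 at 14 ms.

14 ms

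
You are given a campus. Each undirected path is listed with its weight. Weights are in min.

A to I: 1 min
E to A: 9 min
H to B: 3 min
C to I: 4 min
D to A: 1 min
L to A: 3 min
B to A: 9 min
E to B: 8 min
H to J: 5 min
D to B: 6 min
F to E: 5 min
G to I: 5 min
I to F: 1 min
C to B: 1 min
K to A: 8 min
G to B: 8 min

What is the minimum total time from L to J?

17 min

Compare a few routes:
L → A → D → B → H → J: 3+1+6+3+5 = 18
L → A → I → G → B → H → J: 3+1+5+8+3+5 = 25
L → A → I → C → B → H → J: 3+1+4+1+3+5 = 17
L → A → B → H → J: 3+9+3+5 = 20
Cheapest is L → A → I → C → B → H → J at 17 min.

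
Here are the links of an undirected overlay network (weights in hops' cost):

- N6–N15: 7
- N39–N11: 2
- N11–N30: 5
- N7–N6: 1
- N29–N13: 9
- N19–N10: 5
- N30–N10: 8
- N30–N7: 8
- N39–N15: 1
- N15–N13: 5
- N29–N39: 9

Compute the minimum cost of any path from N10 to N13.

21 hops' cost

Enumerating some paths:
N10 - N30 - N7 - N6 - N15 - N13: 8+8+1+7+5 = 29
N10 - N30 - N11 - N39 - N15 - N13: 8+5+2+1+5 = 21
N10 - N30 - N11 - N39 - N29 - N13: 8+5+2+9+9 = 33
N10 - N30 - N7 - N6 - N15 - N39 - N29 - N13: 8+8+1+7+1+9+9 = 43
The minimum is 21 hops' cost via N10 - N30 - N11 - N39 - N15 - N13.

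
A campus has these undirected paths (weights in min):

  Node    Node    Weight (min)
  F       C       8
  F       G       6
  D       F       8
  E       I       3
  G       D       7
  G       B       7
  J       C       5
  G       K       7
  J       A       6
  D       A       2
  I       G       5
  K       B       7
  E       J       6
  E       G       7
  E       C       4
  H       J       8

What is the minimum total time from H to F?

Enumerating some paths:
H–J–A–D–F: 8+6+2+8 = 24
H–J–E–C–F: 8+6+4+8 = 26
H–J–C–F: 8+5+8 = 21
Cheapest is H–J–C–F at 21 min.

21 min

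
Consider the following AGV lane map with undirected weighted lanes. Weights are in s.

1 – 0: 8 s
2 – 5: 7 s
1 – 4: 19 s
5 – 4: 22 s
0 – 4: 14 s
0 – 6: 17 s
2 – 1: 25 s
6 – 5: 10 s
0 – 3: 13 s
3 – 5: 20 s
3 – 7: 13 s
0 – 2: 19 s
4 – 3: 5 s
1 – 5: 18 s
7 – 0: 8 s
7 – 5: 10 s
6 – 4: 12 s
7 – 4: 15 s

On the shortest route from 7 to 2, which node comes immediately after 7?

Compare a few routes:
7 - 0 - 2: 8+19 = 27
7 - 5 - 2: 10+7 = 17
7 - 3 - 5 - 2: 13+20+7 = 40
The minimum is 17 s via 7 - 5 - 2.
So from 7 the first move is to 5.

5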